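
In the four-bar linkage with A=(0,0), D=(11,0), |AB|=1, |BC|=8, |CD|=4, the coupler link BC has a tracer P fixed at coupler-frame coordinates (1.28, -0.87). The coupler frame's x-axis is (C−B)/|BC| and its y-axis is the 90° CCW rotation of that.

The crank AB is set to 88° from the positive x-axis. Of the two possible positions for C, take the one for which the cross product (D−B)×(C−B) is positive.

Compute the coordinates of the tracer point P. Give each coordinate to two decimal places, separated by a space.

A=(0,0), D=(11.00,0)
B = A + 1.00·(cos88°, sin88°) = (0.0349, 0.9994)
|BD| = 11.0105
circle(B,8.00) ∩ circle(D,4.00): a=7.6850, h=2.2228
  candidates: C₊=(7.8899,2.5154) cross=24.474; C₋=(7.4864,-1.9118) cross=-24.474
  mode + wants cross > 0 → take C=(7.8899,2.5154) (cross=24.474)
ex = (C−B)/|BC| = (0.9819,0.1895); ey = (-0.1895,0.9819)
P = B + 1.28·ex + -0.87·ey = (1.4566,0.3877)

1.46 0.39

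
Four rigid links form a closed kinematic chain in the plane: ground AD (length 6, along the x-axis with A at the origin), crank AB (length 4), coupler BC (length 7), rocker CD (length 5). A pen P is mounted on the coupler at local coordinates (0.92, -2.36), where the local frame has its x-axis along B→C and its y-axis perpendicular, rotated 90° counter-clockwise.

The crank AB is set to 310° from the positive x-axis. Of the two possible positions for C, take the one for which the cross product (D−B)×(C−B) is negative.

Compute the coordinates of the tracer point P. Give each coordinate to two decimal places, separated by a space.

A=(0,0), D=(6.00,0)
B = A + 4.00·(cos310°, sin310°) = (2.5712, -3.0642)
|BD| = 4.5985
circle(B,7.00) ∩ circle(D,5.00): a=4.9088, h=4.9904
  candidates: C₊=(2.9061,3.9278) cross=22.948; C₋=(9.5567,-3.5143) cross=-22.948
  mode - wants cross < 0 → take C=(9.5567,-3.5143) (cross=-22.948)
ex = (C−B)/|BC| = (0.9979,-0.0643); ey = (0.0643,0.9979)
P = B + 0.92·ex + -2.36·ey = (3.3375,-5.4784)

3.34 -5.48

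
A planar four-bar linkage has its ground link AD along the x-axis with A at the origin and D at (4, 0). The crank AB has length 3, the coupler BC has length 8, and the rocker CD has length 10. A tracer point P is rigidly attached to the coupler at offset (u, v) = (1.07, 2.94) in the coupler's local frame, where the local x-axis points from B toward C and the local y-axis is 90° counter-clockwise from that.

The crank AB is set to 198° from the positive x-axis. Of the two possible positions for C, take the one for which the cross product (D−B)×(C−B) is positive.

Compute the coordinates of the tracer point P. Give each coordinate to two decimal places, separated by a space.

-5.82 0.06

A=(0,0), D=(4.00,0)
B = A + 3.00·(cos198°, sin198°) = (-2.8532, -0.9271)
|BD| = 6.9156
circle(B,8.00) ∩ circle(D,10.00): a=0.8550, h=7.9542
  candidates: C₊=(-3.0722,7.0700) cross=55.008; C₋=(-0.9396,-8.6948) cross=-55.008
  mode + wants cross > 0 → take C=(-3.0722,7.0700) (cross=55.008)
ex = (C−B)/|BC| = (-0.0274,0.9996); ey = (-0.9996,-0.0274)
P = B + 1.07·ex + 2.94·ey = (-5.8214,0.0621)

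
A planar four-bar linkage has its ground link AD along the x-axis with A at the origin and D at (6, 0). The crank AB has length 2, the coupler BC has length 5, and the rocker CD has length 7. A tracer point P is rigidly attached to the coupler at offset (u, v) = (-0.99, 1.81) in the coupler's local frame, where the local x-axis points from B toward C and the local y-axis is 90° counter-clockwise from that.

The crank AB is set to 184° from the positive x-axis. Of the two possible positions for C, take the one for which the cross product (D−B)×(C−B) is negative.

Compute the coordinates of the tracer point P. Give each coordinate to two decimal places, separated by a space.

-0.95 1.64

A=(0,0), D=(6.00,0)
B = A + 2.00·(cos184°, sin184°) = (-1.9951, -0.1395)
|BD| = 7.9963
circle(B,5.00) ∩ circle(D,7.00): a=2.4975, h=4.3316
  candidates: C₊=(0.4264,4.2350) cross=34.637; C₋=(0.5776,-4.4269) cross=-34.637
  mode - wants cross < 0 → take C=(0.5776,-4.4269) (cross=-34.637)
ex = (C−B)/|BC| = (0.5145,-0.8575); ey = (0.8575,0.5145)
P = B + -0.99·ex + 1.81·ey = (-0.9525,1.6407)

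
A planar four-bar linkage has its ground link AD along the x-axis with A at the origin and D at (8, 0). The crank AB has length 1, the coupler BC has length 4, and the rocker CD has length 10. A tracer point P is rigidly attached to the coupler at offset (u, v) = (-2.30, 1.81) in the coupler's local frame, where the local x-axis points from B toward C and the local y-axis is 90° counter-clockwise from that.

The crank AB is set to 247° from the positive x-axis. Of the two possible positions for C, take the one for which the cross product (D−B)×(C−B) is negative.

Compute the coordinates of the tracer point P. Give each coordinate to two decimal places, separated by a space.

A=(0,0), D=(8.00,0)
B = A + 1.00·(cos247°, sin247°) = (-0.3907, -0.9205)
|BD| = 8.4411
circle(B,4.00) ∩ circle(D,10.00): a=-0.7551, h=3.9281
  candidates: C₊=(-1.5697,2.9018) cross=33.157; C₋=(-0.7130,-4.9075) cross=-33.157
  mode - wants cross < 0 → take C=(-0.7130,-4.9075) (cross=-33.157)
ex = (C−B)/|BC| = (-0.0806,-0.9967); ey = (0.9967,-0.0806)
P = B + -2.30·ex + 1.81·ey = (1.5987,1.2262)

1.60 1.23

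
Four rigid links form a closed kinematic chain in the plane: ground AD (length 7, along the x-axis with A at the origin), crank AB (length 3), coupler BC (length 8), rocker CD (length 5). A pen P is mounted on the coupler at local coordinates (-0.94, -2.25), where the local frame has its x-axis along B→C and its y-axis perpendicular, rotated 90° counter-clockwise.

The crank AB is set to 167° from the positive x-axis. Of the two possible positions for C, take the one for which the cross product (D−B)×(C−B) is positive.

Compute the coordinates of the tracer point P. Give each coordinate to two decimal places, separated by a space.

A=(0,0), D=(7.00,0)
B = A + 3.00·(cos167°, sin167°) = (-2.9231, 0.6749)
|BD| = 9.9460
circle(B,8.00) ∩ circle(D,5.00): a=6.9336, h=3.9906
  candidates: C₊=(4.2653,4.1858) cross=39.691; C₋=(3.7237,-3.7770) cross=-39.691
  mode + wants cross > 0 → take C=(4.2653,4.1858) (cross=39.691)
ex = (C−B)/|BC| = (0.8985,0.4389); ey = (-0.4389,0.8985)
P = B + -0.94·ex + -2.25·ey = (-2.7803,-1.7594)

-2.78 -1.76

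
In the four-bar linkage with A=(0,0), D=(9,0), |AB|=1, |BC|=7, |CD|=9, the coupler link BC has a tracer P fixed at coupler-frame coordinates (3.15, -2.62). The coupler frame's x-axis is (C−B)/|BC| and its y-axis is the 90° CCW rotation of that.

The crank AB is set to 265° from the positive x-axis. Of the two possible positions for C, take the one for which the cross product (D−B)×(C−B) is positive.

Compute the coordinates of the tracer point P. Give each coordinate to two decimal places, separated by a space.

A=(0,0), D=(9.00,0)
B = A + 1.00·(cos265°, sin265°) = (-0.0872, -0.9962)
|BD| = 9.1416
circle(B,7.00) ∩ circle(D,9.00): a=2.8206, h=6.4066
  candidates: C₊=(2.0185,5.6796) cross=58.567; C₋=(3.4148,-7.0573) cross=-58.567
  mode + wants cross > 0 → take C=(2.0185,5.6796) (cross=58.567)
ex = (C−B)/|BC| = (0.3008,0.9537); ey = (-0.9537,0.3008)
P = B + 3.15·ex + -2.62·ey = (3.3590,1.2198)

3.36 1.22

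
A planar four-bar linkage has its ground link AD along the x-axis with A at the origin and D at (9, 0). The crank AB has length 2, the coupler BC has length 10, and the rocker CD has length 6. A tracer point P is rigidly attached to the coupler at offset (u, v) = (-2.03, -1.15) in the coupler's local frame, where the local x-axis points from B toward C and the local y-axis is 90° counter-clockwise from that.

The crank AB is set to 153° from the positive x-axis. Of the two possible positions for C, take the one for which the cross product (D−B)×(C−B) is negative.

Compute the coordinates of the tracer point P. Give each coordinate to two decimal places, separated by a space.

-4.09 1.25

A=(0,0), D=(9.00,0)
B = A + 2.00·(cos153°, sin153°) = (-1.7820, 0.9080)
|BD| = 10.8202
circle(B,10.00) ∩ circle(D,6.00): a=8.3675, h=5.4758
  candidates: C₊=(7.0155,5.6623) cross=59.249; C₋=(6.0965,-5.2507) cross=-59.249
  mode - wants cross < 0 → take C=(6.0965,-5.2507) (cross=-59.249)
ex = (C−B)/|BC| = (0.7879,-0.6159); ey = (0.6159,0.7879)
P = B + -2.03·ex + -1.15·ey = (-4.0896,1.2522)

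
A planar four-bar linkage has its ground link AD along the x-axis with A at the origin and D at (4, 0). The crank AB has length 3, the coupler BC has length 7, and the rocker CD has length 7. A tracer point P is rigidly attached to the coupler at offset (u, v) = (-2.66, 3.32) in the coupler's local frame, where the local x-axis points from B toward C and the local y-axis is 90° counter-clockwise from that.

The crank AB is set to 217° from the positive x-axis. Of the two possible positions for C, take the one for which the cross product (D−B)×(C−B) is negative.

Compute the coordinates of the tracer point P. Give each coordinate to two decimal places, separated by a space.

-1.86 2.42

A=(0,0), D=(4.00,0)
B = A + 3.00·(cos217°, sin217°) = (-2.3959, -1.8054)
|BD| = 6.6458
circle(B,7.00) ∩ circle(D,7.00): a=3.3229, h=6.1610
  candidates: C₊=(-0.8717,5.0266) cross=40.945; C₋=(2.4758,-6.8320) cross=-40.945
  mode - wants cross < 0 → take C=(2.4758,-6.8320) (cross=-40.945)
ex = (C−B)/|BC| = (0.6960,-0.7181); ey = (0.7181,0.6960)
P = B + -2.66·ex + 3.32·ey = (-1.8631,2.4152)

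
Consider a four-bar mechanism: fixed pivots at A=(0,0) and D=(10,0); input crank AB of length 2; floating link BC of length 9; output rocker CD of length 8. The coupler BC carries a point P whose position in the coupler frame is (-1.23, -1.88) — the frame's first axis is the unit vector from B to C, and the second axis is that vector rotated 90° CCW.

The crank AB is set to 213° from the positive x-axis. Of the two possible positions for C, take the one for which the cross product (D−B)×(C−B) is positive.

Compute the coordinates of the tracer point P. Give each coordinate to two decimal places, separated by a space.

A=(0,0), D=(10.00,0)
B = A + 2.00·(cos213°, sin213°) = (-1.6773, -1.0893)
|BD| = 11.7280
circle(B,9.00) ∩ circle(D,8.00): a=6.5888, h=6.1309
  candidates: C₊=(4.3135,5.6271) cross=71.903; C₋=(5.4524,-6.5817) cross=-71.903
  mode + wants cross > 0 → take C=(4.3135,5.6271) (cross=71.903)
ex = (C−B)/|BC| = (0.6657,0.7463); ey = (-0.7463,0.6657)
P = B + -1.23·ex + -1.88·ey = (-1.0931,-3.2586)

-1.09 -3.26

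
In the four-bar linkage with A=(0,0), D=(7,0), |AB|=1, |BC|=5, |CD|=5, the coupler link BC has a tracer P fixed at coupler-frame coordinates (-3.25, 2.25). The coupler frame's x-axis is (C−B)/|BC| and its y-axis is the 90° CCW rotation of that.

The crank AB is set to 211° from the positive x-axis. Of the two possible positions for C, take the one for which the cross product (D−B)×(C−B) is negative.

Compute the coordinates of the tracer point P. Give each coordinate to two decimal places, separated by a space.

A=(0,0), D=(7.00,0)
B = A + 1.00·(cos211°, sin211°) = (-0.8572, -0.5150)
|BD| = 7.8740
circle(B,5.00) ∩ circle(D,5.00): a=3.9370, h=3.0822
  candidates: C₊=(2.8698,2.8181) cross=24.269; C₋=(3.2730,-3.3331) cross=-24.269
  mode - wants cross < 0 → take C=(3.2730,-3.3331) (cross=-24.269)
ex = (C−B)/|BC| = (0.8260,-0.5636); ey = (0.5636,0.8260)
P = B + -3.25·ex + 2.25·ey = (-2.2737,3.1753)

-2.27 3.18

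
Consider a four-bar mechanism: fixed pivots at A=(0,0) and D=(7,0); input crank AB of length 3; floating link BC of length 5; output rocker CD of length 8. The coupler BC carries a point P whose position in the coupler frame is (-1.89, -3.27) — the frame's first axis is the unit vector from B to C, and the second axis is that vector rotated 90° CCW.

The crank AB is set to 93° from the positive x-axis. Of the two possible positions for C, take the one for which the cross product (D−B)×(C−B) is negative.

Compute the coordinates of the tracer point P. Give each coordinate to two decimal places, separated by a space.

-3.18 5.26

A=(0,0), D=(7.00,0)
B = A + 3.00·(cos93°, sin93°) = (-0.1570, 2.9959)
|BD| = 7.7587
circle(B,5.00) ∩ circle(D,8.00): a=1.3661, h=4.8098
  candidates: C₊=(2.9603,6.9051) cross=37.318; C₋=(-0.7541,-1.9683) cross=-37.318
  mode - wants cross < 0 → take C=(-0.7541,-1.9683) (cross=-37.318)
ex = (C−B)/|BC| = (-0.1194,-0.9928); ey = (0.9928,-0.1194)
P = B + -1.89·ex + -3.27·ey = (-3.1779,5.2628)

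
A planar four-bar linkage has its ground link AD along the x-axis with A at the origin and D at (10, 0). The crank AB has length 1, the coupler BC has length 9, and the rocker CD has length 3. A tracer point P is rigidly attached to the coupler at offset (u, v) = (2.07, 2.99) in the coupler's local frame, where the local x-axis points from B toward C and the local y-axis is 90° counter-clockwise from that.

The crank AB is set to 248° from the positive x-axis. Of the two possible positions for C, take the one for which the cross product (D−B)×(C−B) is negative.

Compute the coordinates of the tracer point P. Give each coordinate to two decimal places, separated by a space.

2.21 1.63

A=(0,0), D=(10.00,0)
B = A + 1.00·(cos248°, sin248°) = (-0.3746, -0.9272)
|BD| = 10.4160
circle(B,9.00) ∩ circle(D,3.00): a=8.6642, h=2.4354
  candidates: C₊=(8.0384,2.2698) cross=25.368; C₋=(8.4720,-2.5817) cross=-25.368
  mode - wants cross < 0 → take C=(8.4720,-2.5817) (cross=-25.368)
ex = (C−B)/|BC| = (0.9830,-0.1838); ey = (0.1838,0.9830)
P = B + 2.07·ex + 2.99·ey = (2.2098,1.6313)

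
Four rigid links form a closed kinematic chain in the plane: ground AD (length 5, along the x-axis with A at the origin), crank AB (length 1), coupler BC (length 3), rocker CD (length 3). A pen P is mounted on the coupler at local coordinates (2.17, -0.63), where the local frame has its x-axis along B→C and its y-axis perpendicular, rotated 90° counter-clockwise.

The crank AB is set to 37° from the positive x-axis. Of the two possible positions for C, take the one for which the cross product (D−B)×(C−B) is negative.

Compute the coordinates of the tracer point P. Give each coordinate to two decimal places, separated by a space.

A=(0,0), D=(5.00,0)
B = A + 1.00·(cos37°, sin37°) = (0.7986, 0.6018)
|BD| = 4.2442
circle(B,3.00) ∩ circle(D,3.00): a=2.1221, h=2.1205
  candidates: C₊=(3.2000,2.4000) cross=9.000; C₋=(2.5986,-1.7982) cross=-9.000
  mode - wants cross < 0 → take C=(2.5986,-1.7982) (cross=-9.000)
ex = (C−B)/|BC| = (0.6000,-0.8000); ey = (0.8000,0.6000)
P = B + 2.17·ex + -0.63·ey = (1.5966,-1.5122)

1.60 -1.51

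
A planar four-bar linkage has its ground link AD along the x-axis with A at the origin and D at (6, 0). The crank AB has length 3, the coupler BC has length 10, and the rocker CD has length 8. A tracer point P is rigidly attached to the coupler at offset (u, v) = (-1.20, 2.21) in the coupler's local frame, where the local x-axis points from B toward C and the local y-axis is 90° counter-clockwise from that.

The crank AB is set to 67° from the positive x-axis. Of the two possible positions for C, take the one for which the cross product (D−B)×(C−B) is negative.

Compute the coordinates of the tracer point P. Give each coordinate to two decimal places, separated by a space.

3.21 4.23

A=(0,0), D=(6.00,0)
B = A + 3.00·(cos67°, sin67°) = (1.1722, 2.7615)
|BD| = 5.5618
circle(B,10.00) ∩ circle(D,8.00): a=6.0173, h=7.9870
  candidates: C₊=(10.3610,6.7068) cross=44.422; C₋=(2.4297,-7.1591) cross=-44.422
  mode - wants cross < 0 → take C=(2.4297,-7.1591) (cross=-44.422)
ex = (C−B)/|BC| = (0.1257,-0.9921); ey = (0.9921,0.1257)
P = B + -1.20·ex + 2.21·ey = (3.2138,4.2299)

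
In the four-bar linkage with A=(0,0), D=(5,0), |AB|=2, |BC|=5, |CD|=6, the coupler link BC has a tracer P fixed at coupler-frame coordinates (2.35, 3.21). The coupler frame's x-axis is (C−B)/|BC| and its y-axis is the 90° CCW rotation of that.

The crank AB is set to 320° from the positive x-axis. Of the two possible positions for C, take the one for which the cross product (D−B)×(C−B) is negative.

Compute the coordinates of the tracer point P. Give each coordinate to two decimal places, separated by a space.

5.43 -2.09

A=(0,0), D=(5.00,0)
B = A + 2.00·(cos320°, sin320°) = (1.5321, -1.2856)
|BD| = 3.6985
circle(B,5.00) ∩ circle(D,6.00): a=0.3622, h=4.9869
  candidates: C₊=(0.1383,3.5162) cross=18.444; C₋=(3.6051,-5.8356) cross=-18.444
  mode - wants cross < 0 → take C=(3.6051,-5.8356) (cross=-18.444)
ex = (C−B)/|BC| = (0.4146,-0.9100); ey = (0.9100,0.4146)
P = B + 2.35·ex + 3.21·ey = (5.4275,-2.0932)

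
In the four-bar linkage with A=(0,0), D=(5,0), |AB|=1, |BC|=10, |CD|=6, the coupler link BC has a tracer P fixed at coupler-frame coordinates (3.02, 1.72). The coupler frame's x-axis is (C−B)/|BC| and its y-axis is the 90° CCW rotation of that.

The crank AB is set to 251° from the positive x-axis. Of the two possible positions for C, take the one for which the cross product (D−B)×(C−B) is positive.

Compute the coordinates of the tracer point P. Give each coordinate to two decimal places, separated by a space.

A=(0,0), D=(5.00,0)
B = A + 1.00·(cos251°, sin251°) = (-0.3256, -0.9455)
|BD| = 5.4089
circle(B,10.00) ∩ circle(D,6.00): a=8.6207, h=5.0680
  candidates: C₊=(7.2764,5.5514) cross=27.412; C₋=(9.0483,-4.4285) cross=-27.412
  mode + wants cross > 0 → take C=(7.2764,5.5514) (cross=27.412)
ex = (C−B)/|BC| = (0.7602,0.6497); ey = (-0.6497,0.7602)
P = B + 3.02·ex + 1.72·ey = (0.8528,2.3241)

0.85 2.32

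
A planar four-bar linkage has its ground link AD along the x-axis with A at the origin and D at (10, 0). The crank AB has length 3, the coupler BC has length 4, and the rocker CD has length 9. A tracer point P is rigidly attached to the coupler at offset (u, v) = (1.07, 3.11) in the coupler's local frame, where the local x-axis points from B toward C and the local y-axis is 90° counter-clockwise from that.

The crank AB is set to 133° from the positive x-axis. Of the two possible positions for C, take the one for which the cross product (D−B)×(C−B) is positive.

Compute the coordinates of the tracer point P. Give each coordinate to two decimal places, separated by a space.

A=(0,0), D=(10.00,0)
B = A + 3.00·(cos133°, sin133°) = (-2.0460, 2.1941)
|BD| = 12.2442
circle(B,4.00) ∩ circle(D,9.00): a=3.4678, h=1.9936
  candidates: C₊=(1.7229,3.5340) cross=24.410; C₋=(1.0084,-0.3887) cross=-24.410
  mode + wants cross > 0 → take C=(1.7229,3.5340) (cross=24.410)
ex = (C−B)/|BC| = (0.9422,0.3350); ey = (-0.3350,0.9422)
P = B + 1.07·ex + 3.11·ey = (-2.0796,5.4828)

-2.08 5.48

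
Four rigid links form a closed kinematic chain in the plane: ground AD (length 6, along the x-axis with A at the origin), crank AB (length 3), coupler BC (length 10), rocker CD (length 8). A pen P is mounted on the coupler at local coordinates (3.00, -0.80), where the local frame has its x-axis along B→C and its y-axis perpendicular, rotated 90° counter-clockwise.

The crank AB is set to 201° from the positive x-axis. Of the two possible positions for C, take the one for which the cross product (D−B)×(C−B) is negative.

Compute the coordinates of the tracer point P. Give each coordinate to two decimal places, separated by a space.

A=(0,0), D=(6.00,0)
B = A + 3.00·(cos201°, sin201°) = (-2.8007, -1.0751)
|BD| = 8.8662
circle(B,10.00) ∩ circle(D,8.00): a=6.4633, h=7.6306
  candidates: C₊=(2.6896,7.2829) cross=67.654; C₋=(4.5401,-7.8657) cross=-67.654
  mode - wants cross < 0 → take C=(4.5401,-7.8657) (cross=-67.654)
ex = (C−B)/|BC| = (0.7341,-0.6791); ey = (0.6791,0.7341)
P = B + 3.00·ex + -0.80·ey = (-1.1417,-3.6995)

-1.14 -3.70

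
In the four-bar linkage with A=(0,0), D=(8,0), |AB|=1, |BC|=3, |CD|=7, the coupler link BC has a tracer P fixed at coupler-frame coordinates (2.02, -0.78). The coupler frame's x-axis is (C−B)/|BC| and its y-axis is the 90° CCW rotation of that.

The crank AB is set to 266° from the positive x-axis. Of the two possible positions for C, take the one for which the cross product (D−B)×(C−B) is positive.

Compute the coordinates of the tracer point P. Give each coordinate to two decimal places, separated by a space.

A=(0,0), D=(8.00,0)
B = A + 1.00·(cos266°, sin266°) = (-0.0698, -0.9976)
|BD| = 8.1312
circle(B,3.00) ∩ circle(D,7.00): a=1.6059, h=2.5340
  candidates: C₊=(1.2132,1.7143) cross=20.604; C₋=(1.8349,-3.3154) cross=-20.604
  mode + wants cross > 0 → take C=(1.2132,1.7143) (cross=20.604)
ex = (C−B)/|BC| = (0.4276,0.9039); ey = (-0.9039,0.4276)
P = B + 2.02·ex + -0.78·ey = (1.4992,0.4949)

1.50 0.49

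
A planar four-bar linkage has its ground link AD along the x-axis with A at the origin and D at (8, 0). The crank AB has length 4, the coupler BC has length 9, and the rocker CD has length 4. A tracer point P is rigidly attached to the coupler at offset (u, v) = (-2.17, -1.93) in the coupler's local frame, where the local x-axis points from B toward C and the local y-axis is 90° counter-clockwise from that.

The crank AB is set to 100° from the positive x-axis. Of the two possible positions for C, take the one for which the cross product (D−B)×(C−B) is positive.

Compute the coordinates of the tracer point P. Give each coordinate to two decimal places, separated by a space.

-2.85 2.00

A=(0,0), D=(8.00,0)
B = A + 4.00·(cos100°, sin100°) = (-0.6946, 3.9392)
|BD| = 9.5453
circle(B,9.00) ∩ circle(D,4.00): a=8.1775, h=3.7588
  candidates: C₊=(8.3053,3.9883) cross=35.879; C₋=(5.2028,-2.8593) cross=-35.879
  mode + wants cross > 0 → take C=(8.3053,3.9883) (cross=35.879)
ex = (C−B)/|BC| = (1.0000,0.0055); ey = (-0.0055,1.0000)
P = B + -2.17·ex + -1.93·ey = (-2.8540,1.9974)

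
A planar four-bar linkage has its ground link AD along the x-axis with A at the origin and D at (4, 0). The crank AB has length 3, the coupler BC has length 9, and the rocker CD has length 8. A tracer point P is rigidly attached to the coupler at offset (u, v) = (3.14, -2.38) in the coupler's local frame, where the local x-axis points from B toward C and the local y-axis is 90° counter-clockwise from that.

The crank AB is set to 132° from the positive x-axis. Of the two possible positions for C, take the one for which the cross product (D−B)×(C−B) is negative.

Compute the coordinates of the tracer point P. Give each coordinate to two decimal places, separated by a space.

-3.81 -1.27

A=(0,0), D=(4.00,0)
B = A + 3.00·(cos132°, sin132°) = (-2.0074, 2.2294)
|BD| = 6.4077
circle(B,9.00) ∩ circle(D,8.00): a=4.5304, h=7.7766
  candidates: C₊=(4.9456,7.9439) cross=49.830; C₋=(-0.4658,-6.6375) cross=-49.830
  mode - wants cross < 0 → take C=(-0.4658,-6.6375) (cross=-49.830)
ex = (C−B)/|BC| = (0.1713,-0.9852); ey = (0.9852,0.1713)
P = B + 3.14·ex + -2.38·ey = (-3.8144,-1.2718)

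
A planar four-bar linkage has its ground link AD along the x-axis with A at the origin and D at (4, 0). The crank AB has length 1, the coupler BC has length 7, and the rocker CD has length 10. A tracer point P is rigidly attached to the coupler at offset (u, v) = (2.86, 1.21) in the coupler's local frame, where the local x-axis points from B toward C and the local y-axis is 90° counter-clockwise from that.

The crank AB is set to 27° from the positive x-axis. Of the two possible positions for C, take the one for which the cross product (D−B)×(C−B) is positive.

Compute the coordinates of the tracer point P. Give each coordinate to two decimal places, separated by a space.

-2.20 0.79

A=(0,0), D=(4.00,0)
B = A + 1.00·(cos27°, sin27°) = (0.8910, 0.4540)
|BD| = 3.1420
circle(B,7.00) ∩ circle(D,10.00): a=-6.5450, h=2.4827
  candidates: C₊=(-5.2265,3.8563) cross=7.800; C₋=(-5.9440,-1.0569) cross=-7.800
  mode + wants cross > 0 → take C=(-5.2265,3.8563) (cross=7.800)
ex = (C−B)/|BC| = (-0.8739,0.4860); ey = (-0.4860,-0.8739)
P = B + 2.86·ex + 1.21·ey = (-2.1966,0.7866)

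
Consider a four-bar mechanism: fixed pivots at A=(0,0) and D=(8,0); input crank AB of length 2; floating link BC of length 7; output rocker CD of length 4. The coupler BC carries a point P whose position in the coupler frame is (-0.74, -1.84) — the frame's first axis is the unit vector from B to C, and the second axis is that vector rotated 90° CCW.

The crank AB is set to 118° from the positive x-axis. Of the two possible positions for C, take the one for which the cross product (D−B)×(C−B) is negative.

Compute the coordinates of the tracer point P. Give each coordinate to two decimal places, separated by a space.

-2.61 0.70

A=(0,0), D=(8.00,0)
B = A + 2.00·(cos118°, sin118°) = (-0.9389, 1.7659)
|BD| = 9.1117
circle(B,7.00) ∩ circle(D,4.00): a=6.3667, h=2.9095
  candidates: C₊=(5.8709,3.3863) cross=26.510; C₋=(4.7432,-2.3223) cross=-26.510
  mode - wants cross < 0 → take C=(4.7432,-2.3223) (cross=-26.510)
ex = (C−B)/|BC| = (0.8117,-0.5840); ey = (0.5840,0.8117)
P = B + -0.74·ex + -1.84·ey = (-2.6142,0.7045)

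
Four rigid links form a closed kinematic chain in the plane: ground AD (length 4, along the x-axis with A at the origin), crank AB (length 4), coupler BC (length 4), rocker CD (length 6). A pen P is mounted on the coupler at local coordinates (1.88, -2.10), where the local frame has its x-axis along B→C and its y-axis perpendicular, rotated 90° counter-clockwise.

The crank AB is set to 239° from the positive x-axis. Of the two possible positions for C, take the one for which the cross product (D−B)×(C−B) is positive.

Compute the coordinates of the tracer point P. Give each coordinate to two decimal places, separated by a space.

A=(0,0), D=(4.00,0)
B = A + 4.00·(cos239°, sin239°) = (-2.0602, -3.4287)
|BD| = 6.9628
circle(B,4.00) ∩ circle(D,6.00): a=2.0452, h=3.4376
  candidates: C₊=(-1.9728,0.5704) cross=23.935; C₋=(1.4127,-5.4135) cross=-23.935
  mode + wants cross > 0 → take C=(-1.9728,0.5704) (cross=23.935)
ex = (C−B)/|BC| = (0.0218,0.9998); ey = (-0.9998,0.0218)
P = B + 1.88·ex + -2.10·ey = (0.0804,-1.5950)

0.08 -1.59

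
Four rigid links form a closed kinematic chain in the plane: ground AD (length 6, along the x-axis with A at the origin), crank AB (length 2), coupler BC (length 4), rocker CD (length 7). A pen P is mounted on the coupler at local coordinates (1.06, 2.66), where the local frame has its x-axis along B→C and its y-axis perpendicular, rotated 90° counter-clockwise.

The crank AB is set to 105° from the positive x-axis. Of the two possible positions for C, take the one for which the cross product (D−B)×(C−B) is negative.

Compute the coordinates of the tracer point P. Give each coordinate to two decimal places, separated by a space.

2.09 0.76

A=(0,0), D=(6.00,0)
B = A + 2.00·(cos105°, sin105°) = (-0.5176, 1.9319)
|BD| = 6.7979
circle(B,4.00) ∩ circle(D,7.00): a=0.9717, h=3.8802
  candidates: C₊=(1.5167,5.3759) cross=26.377; C₋=(-0.6886,-2.0645) cross=-26.377
  mode - wants cross < 0 → take C=(-0.6886,-2.0645) (cross=-26.377)
ex = (C−B)/|BC| = (-0.0427,-0.9991); ey = (0.9991,-0.0427)
P = B + 1.06·ex + 2.66·ey = (2.0946,0.7591)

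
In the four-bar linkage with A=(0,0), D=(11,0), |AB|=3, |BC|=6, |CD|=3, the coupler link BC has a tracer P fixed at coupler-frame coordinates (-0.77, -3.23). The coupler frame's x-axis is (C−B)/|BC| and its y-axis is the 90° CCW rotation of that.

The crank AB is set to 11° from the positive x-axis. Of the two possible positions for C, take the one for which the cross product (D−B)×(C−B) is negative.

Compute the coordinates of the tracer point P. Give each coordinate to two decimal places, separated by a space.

1.02 -2.13

A=(0,0), D=(11.00,0)
B = A + 3.00·(cos11°, sin11°) = (2.9449, 0.5724)
|BD| = 8.0754
circle(B,6.00) ∩ circle(D,3.00): a=5.7095, h=1.8445
  candidates: C₊=(8.7707,2.0076) cross=14.895; C₋=(8.5092,-1.6721) cross=-14.895
  mode - wants cross < 0 → take C=(8.5092,-1.6721) (cross=-14.895)
ex = (C−B)/|BC| = (0.9274,-0.3741); ey = (0.3741,0.9274)
P = B + -0.77·ex + -3.23·ey = (1.0225,-2.1350)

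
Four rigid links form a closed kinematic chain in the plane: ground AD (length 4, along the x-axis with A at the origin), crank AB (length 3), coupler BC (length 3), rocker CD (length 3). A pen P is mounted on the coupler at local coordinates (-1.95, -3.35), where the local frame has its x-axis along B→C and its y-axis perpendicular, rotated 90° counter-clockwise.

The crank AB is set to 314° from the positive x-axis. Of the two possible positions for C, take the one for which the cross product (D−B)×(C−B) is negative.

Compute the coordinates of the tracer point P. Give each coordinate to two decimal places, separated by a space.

-0.56 -4.99

A=(0,0), D=(4.00,0)
B = A + 3.00·(cos314°, sin314°) = (2.0840, -2.1580)
|BD| = 2.8859
circle(B,3.00) ∩ circle(D,3.00): a=1.4429, h=2.6302
  candidates: C₊=(1.0751,0.6673) cross=7.590; C₋=(5.0088,-2.8253) cross=-7.590
  mode - wants cross < 0 → take C=(5.0088,-2.8253) (cross=-7.590)
ex = (C−B)/|BC| = (0.9750,-0.2224); ey = (0.2224,0.9750)
P = B + -1.95·ex + -3.35·ey = (-0.5623,-4.9904)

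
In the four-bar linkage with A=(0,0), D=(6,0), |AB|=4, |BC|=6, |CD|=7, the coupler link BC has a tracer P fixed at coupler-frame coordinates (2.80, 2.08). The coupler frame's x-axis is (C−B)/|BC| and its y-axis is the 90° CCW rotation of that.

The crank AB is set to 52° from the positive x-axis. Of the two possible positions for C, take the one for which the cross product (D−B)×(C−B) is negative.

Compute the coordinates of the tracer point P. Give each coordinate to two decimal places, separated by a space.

A=(0,0), D=(6.00,0)
B = A + 4.00·(cos52°, sin52°) = (2.4626, 3.1520)
|BD| = 4.7380
circle(B,6.00) ∩ circle(D,7.00): a=0.9971, h=5.9166
  candidates: C₊=(7.1432,6.9060) cross=28.032; C₋=(-0.7291,-1.9286) cross=-28.032
  mode - wants cross < 0 → take C=(-0.7291,-1.9286) (cross=-28.032)
ex = (C−B)/|BC| = (-0.5320,-0.8468); ey = (0.8468,-0.5320)
P = B + 2.80·ex + 2.08·ey = (2.7345,-0.3254)

2.73 -0.33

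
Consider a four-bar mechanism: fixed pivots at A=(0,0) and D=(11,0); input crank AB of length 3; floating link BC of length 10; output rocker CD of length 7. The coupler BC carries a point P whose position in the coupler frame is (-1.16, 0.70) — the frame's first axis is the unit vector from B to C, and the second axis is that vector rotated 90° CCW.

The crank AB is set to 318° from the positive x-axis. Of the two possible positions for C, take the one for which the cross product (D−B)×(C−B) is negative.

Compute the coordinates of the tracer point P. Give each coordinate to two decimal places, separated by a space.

A=(0,0), D=(11.00,0)
B = A + 3.00·(cos318°, sin318°) = (2.2294, -2.0074)
|BD| = 8.9974
circle(B,10.00) ∩ circle(D,7.00): a=7.3328, h=6.7992
  candidates: C₊=(7.8605,6.2565) cross=61.175; C₋=(10.8944,-6.9992) cross=-61.175
  mode - wants cross < 0 → take C=(10.8944,-6.9992) (cross=-61.175)
ex = (C−B)/|BC| = (0.8665,-0.4992); ey = (0.4992,0.8665)
P = B + -1.16·ex + 0.70·ey = (1.5737,-0.8218)

1.57 -0.82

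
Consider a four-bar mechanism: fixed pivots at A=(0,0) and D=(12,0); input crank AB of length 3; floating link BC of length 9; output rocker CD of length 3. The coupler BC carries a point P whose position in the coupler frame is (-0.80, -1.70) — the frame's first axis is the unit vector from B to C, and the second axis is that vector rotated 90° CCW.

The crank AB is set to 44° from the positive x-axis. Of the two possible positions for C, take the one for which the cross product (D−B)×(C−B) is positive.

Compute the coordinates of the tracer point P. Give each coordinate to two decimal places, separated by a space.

A=(0,0), D=(12.00,0)
B = A + 3.00·(cos44°, sin44°) = (2.1580, 2.0840)
|BD| = 10.0602
circle(B,9.00) ∩ circle(D,3.00): a=8.6086, h=2.6254
  candidates: C₊=(11.1237,2.8692) cross=26.412; C₋=(10.0360,-2.2677) cross=-26.412
  mode + wants cross > 0 → take C=(11.1237,2.8692) (cross=26.412)
ex = (C−B)/|BC| = (0.9962,0.0872); ey = (-0.0872,0.9962)
P = B + -0.80·ex + -1.70·ey = (1.5094,0.3207)

1.51 0.32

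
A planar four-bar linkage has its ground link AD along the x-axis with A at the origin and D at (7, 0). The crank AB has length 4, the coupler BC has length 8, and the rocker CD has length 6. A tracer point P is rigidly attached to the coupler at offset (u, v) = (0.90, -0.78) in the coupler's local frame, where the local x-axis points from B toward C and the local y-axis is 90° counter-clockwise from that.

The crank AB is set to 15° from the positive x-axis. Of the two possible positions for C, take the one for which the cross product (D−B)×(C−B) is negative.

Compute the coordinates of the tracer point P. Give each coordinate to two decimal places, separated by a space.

3.62 -0.13

A=(0,0), D=(7.00,0)
B = A + 4.00·(cos15°, sin15°) = (3.8637, 1.0353)
|BD| = 3.3027
circle(B,8.00) ∩ circle(D,6.00): a=5.8903, h=5.4134
  candidates: C₊=(11.1540,4.3295) cross=17.879; C₋=(7.7602,-5.9516) cross=-17.879
  mode - wants cross < 0 → take C=(7.7602,-5.9516) (cross=-17.879)
ex = (C−B)/|BC| = (0.4871,-0.8734); ey = (0.8734,0.4871)
P = B + 0.90·ex + -0.78·ey = (3.6208,-0.1307)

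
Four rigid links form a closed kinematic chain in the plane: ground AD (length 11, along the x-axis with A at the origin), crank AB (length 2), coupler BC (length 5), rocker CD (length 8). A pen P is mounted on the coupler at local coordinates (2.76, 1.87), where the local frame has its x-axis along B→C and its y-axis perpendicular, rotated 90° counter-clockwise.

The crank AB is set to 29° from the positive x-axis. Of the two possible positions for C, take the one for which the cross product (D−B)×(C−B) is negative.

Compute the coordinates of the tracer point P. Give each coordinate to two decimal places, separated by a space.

4.60 -0.75

A=(0,0), D=(11.00,0)
B = A + 2.00·(cos29°, sin29°) = (1.7492, 0.9696)
|BD| = 9.3014
circle(B,5.00) ∩ circle(D,8.00): a=2.5543, h=4.2983
  candidates: C₊=(4.7377,4.9783) cross=39.981; C₋=(3.8415,-3.5716) cross=-39.981
  mode - wants cross < 0 → take C=(3.8415,-3.5716) (cross=-39.981)
ex = (C−B)/|BC| = (0.4185,-0.9082); ey = (0.9082,0.4185)
P = B + 2.76·ex + 1.87·ey = (4.6026,-0.7546)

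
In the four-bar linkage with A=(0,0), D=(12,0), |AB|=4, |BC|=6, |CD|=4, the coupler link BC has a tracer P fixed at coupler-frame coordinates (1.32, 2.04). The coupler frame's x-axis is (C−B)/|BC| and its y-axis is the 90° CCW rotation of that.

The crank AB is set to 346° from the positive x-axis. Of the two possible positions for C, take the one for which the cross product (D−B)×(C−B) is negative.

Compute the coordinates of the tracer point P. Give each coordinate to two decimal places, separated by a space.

A=(0,0), D=(12.00,0)
B = A + 4.00·(cos346°, sin346°) = (3.8812, -0.9677)
|BD| = 8.1763
circle(B,6.00) ∩ circle(D,4.00): a=5.3112, h=2.7913
  candidates: C₊=(8.8247,2.4326) cross=22.822; C₋=(9.4854,-3.1108) cross=-22.822
  mode - wants cross < 0 → take C=(9.4854,-3.1108) (cross=-22.822)
ex = (C−B)/|BC| = (0.9340,-0.3572); ey = (0.3572,0.9340)
P = B + 1.32·ex + 2.04·ey = (5.8428,0.4663)

5.84 0.47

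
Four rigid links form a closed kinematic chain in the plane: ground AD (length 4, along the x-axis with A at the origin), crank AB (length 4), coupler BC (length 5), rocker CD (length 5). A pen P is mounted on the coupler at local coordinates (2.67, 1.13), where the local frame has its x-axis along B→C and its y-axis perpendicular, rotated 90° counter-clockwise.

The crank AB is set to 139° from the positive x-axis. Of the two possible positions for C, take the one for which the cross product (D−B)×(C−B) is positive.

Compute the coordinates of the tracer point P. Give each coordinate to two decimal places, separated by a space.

A=(0,0), D=(4.00,0)
B = A + 4.00·(cos139°, sin139°) = (-3.0188, 2.6242)
|BD| = 7.4934
circle(B,5.00) ∩ circle(D,5.00): a=3.7467, h=3.3109
  candidates: C₊=(1.6501,4.4134) cross=24.810; C₋=(-0.6689,-1.7891) cross=-24.810
  mode + wants cross > 0 → take C=(1.6501,4.4134) (cross=24.810)
ex = (C−B)/|BC| = (0.9338,0.3578); ey = (-0.3578,0.9338)
P = B + 2.67·ex + 1.13·ey = (-0.9300,4.6348)

-0.93 4.63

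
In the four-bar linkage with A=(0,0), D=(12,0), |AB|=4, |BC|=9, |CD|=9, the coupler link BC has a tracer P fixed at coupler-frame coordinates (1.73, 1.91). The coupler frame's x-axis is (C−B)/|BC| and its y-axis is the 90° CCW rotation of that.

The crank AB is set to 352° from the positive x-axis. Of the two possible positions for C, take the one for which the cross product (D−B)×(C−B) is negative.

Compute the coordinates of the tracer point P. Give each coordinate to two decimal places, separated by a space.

6.49 -1.08

A=(0,0), D=(12.00,0)
B = A + 4.00·(cos352°, sin352°) = (3.9611, -0.5567)
|BD| = 8.0582
circle(B,9.00) ∩ circle(D,9.00): a=4.0291, h=8.0478
  candidates: C₊=(7.4246,7.7502) cross=64.850; C₋=(8.5365,-8.3069) cross=-64.850
  mode - wants cross < 0 → take C=(8.5365,-8.3069) (cross=-64.850)
ex = (C−B)/|BC| = (0.5084,-0.8611); ey = (0.8611,0.5084)
P = B + 1.73·ex + 1.91·ey = (6.4853,-1.0754)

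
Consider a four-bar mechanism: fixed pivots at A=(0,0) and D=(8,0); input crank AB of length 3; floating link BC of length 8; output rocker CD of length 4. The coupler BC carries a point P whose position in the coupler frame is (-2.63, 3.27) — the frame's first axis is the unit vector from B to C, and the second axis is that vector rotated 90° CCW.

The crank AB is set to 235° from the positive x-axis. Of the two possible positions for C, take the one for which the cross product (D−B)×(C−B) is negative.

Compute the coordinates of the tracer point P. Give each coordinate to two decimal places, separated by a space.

A=(0,0), D=(8.00,0)
B = A + 3.00·(cos235°, sin235°) = (-1.7207, -2.4575)
|BD| = 10.0265
circle(B,8.00) ∩ circle(D,4.00): a=7.4069, h=3.0228
  candidates: C₊=(4.7194,2.2886) cross=30.309; C₋=(6.2012,-3.5727) cross=-30.309
  mode - wants cross < 0 → take C=(6.2012,-3.5727) (cross=-30.309)
ex = (C−B)/|BC| = (0.9902,-0.1394); ey = (0.1394,0.9902)
P = B + -2.63·ex + 3.27·ey = (-3.8692,1.1472)

-3.87 1.15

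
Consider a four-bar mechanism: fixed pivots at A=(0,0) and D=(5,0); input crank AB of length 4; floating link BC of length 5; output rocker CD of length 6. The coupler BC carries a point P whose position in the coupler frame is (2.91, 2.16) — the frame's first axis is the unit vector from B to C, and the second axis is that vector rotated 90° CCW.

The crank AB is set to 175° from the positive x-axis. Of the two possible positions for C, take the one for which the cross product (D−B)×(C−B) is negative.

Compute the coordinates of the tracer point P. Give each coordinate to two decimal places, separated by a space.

-0.37 0.05

A=(0,0), D=(5.00,0)
B = A + 4.00·(cos175°, sin175°) = (-3.9848, 0.3486)
|BD| = 8.9915
circle(B,5.00) ∩ circle(D,6.00): a=3.8841, h=3.1486
  candidates: C₊=(0.0185,3.3443) cross=28.311; C₋=(-0.2257,-2.9482) cross=-28.311
  mode - wants cross < 0 → take C=(-0.2257,-2.9482) (cross=-28.311)
ex = (C−B)/|BC| = (0.7518,-0.6594); ey = (0.6594,0.7518)
P = B + 2.91·ex + 2.16·ey = (-0.3727,0.0538)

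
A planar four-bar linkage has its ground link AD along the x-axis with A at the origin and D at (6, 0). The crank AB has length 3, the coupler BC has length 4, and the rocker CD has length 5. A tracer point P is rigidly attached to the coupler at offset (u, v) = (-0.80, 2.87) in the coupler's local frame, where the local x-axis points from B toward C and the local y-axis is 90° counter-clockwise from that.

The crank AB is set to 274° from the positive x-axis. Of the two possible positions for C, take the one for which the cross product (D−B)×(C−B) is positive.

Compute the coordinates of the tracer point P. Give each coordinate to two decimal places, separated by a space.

-2.77 -3.15

A=(0,0), D=(6.00,0)
B = A + 3.00·(cos274°, sin274°) = (0.2093, -2.9927)
|BD| = 6.5183
circle(B,4.00) ∩ circle(D,5.00): a=2.5688, h=3.0661
  candidates: C₊=(1.0836,0.9106) cross=19.986; C₋=(3.8991,-4.5372) cross=-19.986
  mode + wants cross > 0 → take C=(1.0836,0.9106) (cross=19.986)
ex = (C−B)/|BC| = (0.2186,0.9758); ey = (-0.9758,0.2186)
P = B + -0.80·ex + 2.87·ey = (-2.7662,-3.1460)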